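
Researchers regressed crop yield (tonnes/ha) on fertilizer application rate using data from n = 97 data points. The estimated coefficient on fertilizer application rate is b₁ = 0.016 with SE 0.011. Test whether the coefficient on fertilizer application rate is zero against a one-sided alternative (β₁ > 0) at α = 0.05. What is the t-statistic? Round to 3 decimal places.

H₀: β₁ = 0 vs H₁: β₁ > 0.
t = (b₁ − β₁⁰)/SE = 0.016 / 0.011 = 1.455.
df = n − 2 = 97 − 2 = 95.
One-sided p ≈ 0.0745, which is ≥ 0.05, so fail to reject H₀.
The data do not give significant evidence that the true slope on fertilizer application rate is positive.

t = 1.455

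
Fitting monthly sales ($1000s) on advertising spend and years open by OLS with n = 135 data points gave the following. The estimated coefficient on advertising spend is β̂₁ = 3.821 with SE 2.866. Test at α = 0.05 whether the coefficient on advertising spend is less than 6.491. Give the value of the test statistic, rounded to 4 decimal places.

t = -0.9316

H₀: β₁ = 6.491 vs H₁: β₁ < 6.491.
t = (β̂₁ − β₁⁰)/SE = (3.821 − 6.491) / 2.866 = -0.9316.
df = n − k − 1 = 135 − 2 − 1 = 132.
One-sided p ≈ 0.1766, which is ≥ 0.05, so fail to reject H₀.
The data do not give significant evidence that the true slope on advertising spend is below 6.491 $1000s per unit, holding the other predictors fixed.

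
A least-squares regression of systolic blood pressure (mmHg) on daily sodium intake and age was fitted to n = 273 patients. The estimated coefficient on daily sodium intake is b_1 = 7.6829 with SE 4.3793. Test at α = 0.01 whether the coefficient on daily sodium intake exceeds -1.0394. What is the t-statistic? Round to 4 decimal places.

H₀: β₁ = -1.0394 vs H₁: β₁ > -1.0394.
t = (b_1 − β₁⁰)/SE = (7.6829 − (-1.0394)) / 4.3793 = 1.9917.
df = n − k − 1 = 273 − 2 − 1 = 270.
One-sided p ≈ 0.0237, which is ≥ 0.01, so fail to reject H₀.
The data do not give significant evidence that the true slope on daily sodium intake exceeds -1.0394 mmHg per unit, holding the other predictors fixed.

t = 1.9917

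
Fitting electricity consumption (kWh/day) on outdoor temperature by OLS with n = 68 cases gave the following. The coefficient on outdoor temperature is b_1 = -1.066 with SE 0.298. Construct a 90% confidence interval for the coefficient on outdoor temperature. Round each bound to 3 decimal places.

(-1.563, -0.569)

df = n − 2 = 68 − 2 = 66.
t* = t_{0.05, 66} = 1.668271.
Margin = t* × SE = 1.668271 × 0.298 = 0.49714.
CI: -1.066 ± 0.49714 → (-1.563, -0.569).
With 90% confidence, each one-unit increase in outdoor temperature is associated with a change of between -1.563 and -0.569 kWh/day in electricity consumption.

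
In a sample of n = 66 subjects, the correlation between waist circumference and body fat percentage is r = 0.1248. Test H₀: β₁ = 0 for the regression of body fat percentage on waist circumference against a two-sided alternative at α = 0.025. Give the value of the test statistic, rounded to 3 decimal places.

t = r·√(n − 2)/√(1 − r²) = 0.1248·√64/√0.984425 = 1.006.
df = n − 2 = 64.
Two-sided p ≈ 0.3181, which is ≥ 0.025, so fail to reject H₀.
The data do not give significant evidence of a linear association between waist circumference and body fat percentage.

t = 1.006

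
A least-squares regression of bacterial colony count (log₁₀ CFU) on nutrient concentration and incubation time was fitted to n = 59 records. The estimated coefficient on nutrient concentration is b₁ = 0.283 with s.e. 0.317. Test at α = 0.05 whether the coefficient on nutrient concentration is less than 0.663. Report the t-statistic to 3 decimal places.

t = -1.199

H₀: β₁ = 0.663 vs H₁: β₁ < 0.663.
t = (b₁ − β₁⁰)/SE = (0.283 − 0.663) / 0.317 = -1.199.
df = n − k − 1 = 59 − 2 − 1 = 56.
One-sided p ≈ 0.1178, which is ≥ 0.05, so fail to reject H₀.
The data do not give significant evidence that the true slope on nutrient concentration is below 0.663 log₁₀ CFU per unit, holding the other predictors fixed.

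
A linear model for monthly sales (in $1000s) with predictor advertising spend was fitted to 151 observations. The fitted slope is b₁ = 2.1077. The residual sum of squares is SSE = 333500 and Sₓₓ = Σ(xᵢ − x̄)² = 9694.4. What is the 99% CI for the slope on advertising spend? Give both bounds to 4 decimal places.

(0.8540, 3.3614)

MSE = SSE/(n − 2) = 333500/149 = 2238.26.
SE(b₁) = √(MSE/Sₓₓ) = √(2238.26/9694.4) = 0.480501.
df = n − 2 = 149.
t* = t_{0.005, 149} = 2.609228.
Margin = t* × SE = 2.609228 × 0.480501 = 1.253737.
CI: 2.1077 ± 1.253737 → (0.8540, 3.3614).
With 99% confidence, each one-unit increase in advertising spend is associated with a change of between 0.8540 and 3.3614 $1000s in monthly sales.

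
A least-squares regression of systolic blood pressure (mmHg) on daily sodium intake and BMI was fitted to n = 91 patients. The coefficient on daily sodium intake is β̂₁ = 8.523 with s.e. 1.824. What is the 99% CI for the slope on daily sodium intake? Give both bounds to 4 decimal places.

(3.7207, 13.3253)

df = n − k − 1 = 91 − 2 − 1 = 88.
t* = t_{0.005, 88} = 2.632858.
Margin = t* × SE = 2.632858 × 1.824 = 4.802333.
CI: 8.523 ± 4.802333 → (3.7207, 13.3253).
With 99% confidence, each one-unit increase in daily sodium intake is associated with a change of between 3.7207 and 13.3253 mmHg in systolic blood pressure, holding the other predictors fixed.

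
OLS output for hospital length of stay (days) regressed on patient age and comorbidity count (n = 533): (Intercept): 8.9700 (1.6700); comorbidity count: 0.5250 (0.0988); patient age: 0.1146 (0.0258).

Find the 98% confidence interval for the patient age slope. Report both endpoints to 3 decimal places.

Read off: b = 0.1146, SE = 0.0258 for patient age.
df = n − k − 1 = 533 − 2 − 1 = 530.
t* = t_{0.01, 530} = 2.333404.
Margin = t* × SE = 2.333404 × 0.0258 = 0.06020.
CI: 0.1146 ± 0.06020 → (0.054, 0.175).

(0.054, 0.175)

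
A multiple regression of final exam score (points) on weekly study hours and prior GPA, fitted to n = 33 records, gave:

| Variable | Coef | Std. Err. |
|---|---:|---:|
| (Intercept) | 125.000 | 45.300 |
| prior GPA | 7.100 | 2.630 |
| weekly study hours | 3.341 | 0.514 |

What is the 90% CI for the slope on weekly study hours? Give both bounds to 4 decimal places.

(2.4686, 4.2134)

Read off: b = 3.341, SE = 0.514 for weekly study hours.
df = n − k − 1 = 33 − 2 − 1 = 30.
t* = t_{0.05, 30} = 1.697261.
Margin = t* × SE = 1.697261 × 0.514 = 0.872392.
CI: 3.341 ± 0.872392 → (2.4686, 4.2134).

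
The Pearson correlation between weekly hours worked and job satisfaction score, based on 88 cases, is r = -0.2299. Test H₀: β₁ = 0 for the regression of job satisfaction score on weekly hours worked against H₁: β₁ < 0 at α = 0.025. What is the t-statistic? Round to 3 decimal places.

t = -2.191

t = r·√(n − 2)/√(1 − r²) = -0.2299·√86/√0.947146 = -2.191.
df = n − 2 = 86.
One-sided p ≈ 0.0156, which is < 0.025, so reject H₀.
There is evidence of a linear association between weekly hours worked and job satisfaction score.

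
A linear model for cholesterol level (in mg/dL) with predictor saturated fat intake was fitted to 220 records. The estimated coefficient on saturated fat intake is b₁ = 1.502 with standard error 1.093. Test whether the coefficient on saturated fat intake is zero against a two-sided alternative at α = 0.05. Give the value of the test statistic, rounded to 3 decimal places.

H₀: β₁ = 0 vs H₁: β₁ ≠ 0.
t = (b₁ − β₁⁰)/SE = 1.502 / 1.093 = 1.374.
df = n − 2 = 220 − 2 = 218.
Two-sided p ≈ 0.1708, which is ≥ 0.05, so fail to reject H₀.
The data do not give significant evidence of an association between saturated fat intake and cholesterol level.

t = 1.374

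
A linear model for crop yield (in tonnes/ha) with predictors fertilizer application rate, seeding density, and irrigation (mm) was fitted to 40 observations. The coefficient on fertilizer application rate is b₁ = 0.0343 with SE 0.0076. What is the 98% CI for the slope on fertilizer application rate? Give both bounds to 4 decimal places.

df = n − k − 1 = 40 − 3 − 1 = 36.
t* = t_{0.01, 36} = 2.434494.
Margin = t* × SE = 2.434494 × 0.0076 = 0.018502.
CI: 0.0343 ± 0.018502 → (0.0158, 0.0528).
With 98% confidence, each one-unit increase in fertilizer application rate is associated with a change of between 0.0158 and 0.0528 tonnes/ha in crop yield, holding the other predictors fixed.

(0.0158, 0.0528)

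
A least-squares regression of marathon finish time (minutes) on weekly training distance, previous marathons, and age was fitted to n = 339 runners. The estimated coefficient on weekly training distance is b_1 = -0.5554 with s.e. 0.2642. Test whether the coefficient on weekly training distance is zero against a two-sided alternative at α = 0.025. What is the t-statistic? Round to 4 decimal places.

H₀: β₁ = 0 vs H₁: β₁ ≠ 0.
t = (b_1 − β₁⁰)/SE = -0.5554 / 0.2642 = -2.1022.
df = n − k − 1 = 339 − 3 − 1 = 335.
Two-sided p ≈ 0.0363, which is ≥ 0.025, so fail to reject H₀.
The data do not give significant evidence of an association between weekly training distance and marathon finish time, after adjusting for the other predictors.

t = -2.1022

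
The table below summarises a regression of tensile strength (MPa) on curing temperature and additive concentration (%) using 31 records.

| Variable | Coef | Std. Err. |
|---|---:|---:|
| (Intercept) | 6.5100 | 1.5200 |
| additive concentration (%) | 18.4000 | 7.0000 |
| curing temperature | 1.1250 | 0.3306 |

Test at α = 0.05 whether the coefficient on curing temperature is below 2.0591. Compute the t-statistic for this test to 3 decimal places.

Read off: b = 1.1250, SE = 0.3306 for curing temperature.
H₀: β₁ = 2.0591 vs H₁: β₁ < 2.0591.
t = (1.1250 − 2.0591) / 0.3306 = -2.825.
df = n − k − 1 = 31 − 2 − 1 = 28.
One-sided p ≈ 0.0043, which is < 0.05, so reject H₀.
There is evidence that the true slope on curing temperature is below 2.0591 MPa per unit, holding the other predictors fixed.

t = -2.825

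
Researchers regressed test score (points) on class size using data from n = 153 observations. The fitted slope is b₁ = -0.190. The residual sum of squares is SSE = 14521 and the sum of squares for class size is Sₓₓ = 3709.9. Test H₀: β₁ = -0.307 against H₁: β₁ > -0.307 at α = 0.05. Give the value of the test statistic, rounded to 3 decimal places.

t = 0.727

MSE = SSE/(n − 2) = 14521/151 = 96.1656.
SE(b₁) = √(MSE/Sₓₓ) = √(96.1656/3709.9) = 0.161001.
t = (-0.190 − (-0.307)) / 0.161001 = 0.727.
df = n − 2 = 151.
One-sided p ≈ 0.2343, which is ≥ 0.05, so fail to reject H₀.
The data do not give significant evidence that the true slope on class size exceeds -0.307 points per unit.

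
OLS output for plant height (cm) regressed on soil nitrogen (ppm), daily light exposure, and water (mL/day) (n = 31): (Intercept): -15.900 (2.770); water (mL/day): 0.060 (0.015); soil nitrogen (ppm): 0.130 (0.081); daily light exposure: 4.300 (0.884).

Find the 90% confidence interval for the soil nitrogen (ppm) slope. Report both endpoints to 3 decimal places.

(-0.008, 0.268)

Read off: b = 0.130, SE = 0.081 for soil nitrogen (ppm).
df = n − k − 1 = 31 − 3 − 1 = 27.
t* = t_{0.05, 27} = 1.703288.
Margin = t* × SE = 1.703288 × 0.081 = 0.13797.
CI: 0.130 ± 0.13797 → (-0.008, 0.268).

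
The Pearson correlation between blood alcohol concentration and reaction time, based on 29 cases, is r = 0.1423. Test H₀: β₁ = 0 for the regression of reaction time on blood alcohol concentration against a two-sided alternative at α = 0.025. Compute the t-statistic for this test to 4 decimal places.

t = r·√(n − 2)/√(1 − r²) = 0.1423·√27/√0.979751 = 0.7470.
df = n − 2 = 27.
Two-sided p ≈ 0.4615, which is ≥ 0.025, so fail to reject H₀.
The data do not give significant evidence of a linear association between blood alcohol concentration and reaction time.

t = 0.7470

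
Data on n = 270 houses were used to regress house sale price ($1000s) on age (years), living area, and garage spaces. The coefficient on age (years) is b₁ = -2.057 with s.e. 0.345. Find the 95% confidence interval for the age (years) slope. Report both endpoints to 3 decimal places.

(-2.736, -1.378)

df = n − k − 1 = 270 − 3 − 1 = 266.
t* = t_{0.025, 266} = 1.968922.
Margin = t* × SE = 1.968922 × 0.345 = 0.67928.
CI: -2.057 ± 0.67928 → (-2.736, -1.378).
With 95% confidence, each one-unit increase in age (years) is associated with a change of between -2.736 and -1.378 $1000s in house sale price, holding the other predictors fixed.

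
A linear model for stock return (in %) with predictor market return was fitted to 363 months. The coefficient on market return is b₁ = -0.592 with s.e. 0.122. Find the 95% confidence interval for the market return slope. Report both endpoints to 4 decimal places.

(-0.8319, -0.3521)

df = n − 2 = 363 − 2 = 361.
t* = t_{0.025, 361} = 1.966557.
Margin = t* × SE = 1.966557 × 0.122 = 0.239920.
CI: -0.592 ± 0.239920 → (-0.8319, -0.3521).
With 95% confidence, each one-unit increase in market return is associated with a change of between -0.8319 and -0.3521 % in stock return.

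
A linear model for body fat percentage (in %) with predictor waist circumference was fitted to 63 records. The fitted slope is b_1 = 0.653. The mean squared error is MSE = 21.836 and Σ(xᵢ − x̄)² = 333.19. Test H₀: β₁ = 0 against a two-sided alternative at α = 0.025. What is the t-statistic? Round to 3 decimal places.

SE(b_1) = √(MSE/Sₓₓ) = √(21.836/333.19) = 0.256.
t = 0.653 / 0.256 = 2.551.
df = n − 2 = 61.
Two-sided p ≈ 0.0133, which is < 0.025, so reject H₀.
There is evidence that waist circumference is associated with body fat percentage.

t = 2.551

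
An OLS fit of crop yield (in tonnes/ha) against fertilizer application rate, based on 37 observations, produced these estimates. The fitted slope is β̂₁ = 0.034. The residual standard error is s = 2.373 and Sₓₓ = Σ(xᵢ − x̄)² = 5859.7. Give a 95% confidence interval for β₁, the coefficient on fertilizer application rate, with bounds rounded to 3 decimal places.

SE(β̂₁) = s/√Sₓₓ = 2.373/√5859.7 = 0.0309999.
df = n − 2 = 35.
t* = t_{0.025, 35} = 2.030108.
Margin = t* × SE = 2.030108 × 0.0309999 = 0.06293.
CI: 0.034 ± 0.06293 → (-0.029, 0.097).
With 95% confidence, each one-unit increase in fertilizer application rate is associated with a change of between -0.029 and 0.097 tonnes/ha in crop yield.

(-0.029, 0.097)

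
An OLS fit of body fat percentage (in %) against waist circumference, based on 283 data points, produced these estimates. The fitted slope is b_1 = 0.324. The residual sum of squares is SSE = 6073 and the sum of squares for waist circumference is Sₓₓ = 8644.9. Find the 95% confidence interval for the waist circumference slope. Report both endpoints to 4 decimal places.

MSE = SSE/(n − 2) = 6073/281 = 21.6121.
SE(b_1) = √(MSE/Sₓₓ) = √(21.6121/8644.9) = 0.0499998.
df = n − 2 = 281.
t* = t_{0.025, 281} = 1.968442.
Margin = t* × SE = 1.968442 × 0.0499998 = 0.098422.
CI: 0.324 ± 0.098422 → (0.2256, 0.4224).
With 95% confidence, each one-unit increase in waist circumference is associated with a change of between 0.2256 and 0.4224 % in body fat percentage.

(0.2256, 0.4224)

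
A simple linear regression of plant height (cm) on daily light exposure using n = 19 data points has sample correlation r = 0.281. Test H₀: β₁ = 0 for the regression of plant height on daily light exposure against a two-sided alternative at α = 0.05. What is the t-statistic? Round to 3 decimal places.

t = 1.207

t = r·√(n − 2)/√(1 − r²) = 0.281·√17/√0.921039 = 1.207.
df = n − 2 = 17.
Two-sided p ≈ 0.2439, which is ≥ 0.05, so fail to reject H₀.
The data do not give significant evidence of a linear association between daily light exposure and plant height.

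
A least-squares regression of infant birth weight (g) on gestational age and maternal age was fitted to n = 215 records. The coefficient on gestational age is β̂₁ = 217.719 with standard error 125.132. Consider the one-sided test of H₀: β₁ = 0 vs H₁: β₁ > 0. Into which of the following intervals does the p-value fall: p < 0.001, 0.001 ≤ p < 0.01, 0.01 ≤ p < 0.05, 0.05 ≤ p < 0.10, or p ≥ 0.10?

t = 217.719 / 125.132 = 1.740.
df = n − k − 1 = 215 − 2 − 1 = 212.
One-sided p = P(T_{212} > t) ≈ 0.0417.
So 0.01 ≤ p < 0.05.

0.01 ≤ p < 0.05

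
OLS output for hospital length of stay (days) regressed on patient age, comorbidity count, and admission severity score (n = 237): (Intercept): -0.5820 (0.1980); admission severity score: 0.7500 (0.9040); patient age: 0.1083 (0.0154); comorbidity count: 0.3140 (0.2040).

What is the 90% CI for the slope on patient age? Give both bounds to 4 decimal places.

Read off: b = 0.1083, SE = 0.0154 for patient age.
df = n − k − 1 = 237 − 3 − 1 = 233.
t* = t_{0.05, 233} = 1.65142.
Margin = t* × SE = 1.65142 × 0.0154 = 0.025432.
CI: 0.1083 ± 0.025432 → (0.0829, 0.1337).

(0.0829, 0.1337)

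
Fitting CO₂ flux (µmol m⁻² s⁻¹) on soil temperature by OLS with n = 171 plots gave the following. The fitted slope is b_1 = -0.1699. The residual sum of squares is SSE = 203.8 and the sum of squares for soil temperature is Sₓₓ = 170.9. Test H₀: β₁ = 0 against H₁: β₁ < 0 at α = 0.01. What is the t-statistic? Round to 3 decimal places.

MSE = SSE/(n − 2) = 203.8/169 = 1.20592.
SE(b_1) = √(MSE/Sₓₓ) = √(1.20592/170.9) = 0.0840016.
t = -0.1699 / 0.0840016 = -2.023.
df = n − 2 = 169.
One-sided p ≈ 0.0223, which is ≥ 0.01, so fail to reject H₀.
The data do not give significant evidence that the true slope on soil temperature is negative.

t = -2.023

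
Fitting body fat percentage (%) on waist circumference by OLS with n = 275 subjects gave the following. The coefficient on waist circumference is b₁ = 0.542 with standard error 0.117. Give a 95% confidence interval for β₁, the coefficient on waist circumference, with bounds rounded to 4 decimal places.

(0.3117, 0.7723)

df = n − 2 = 275 − 2 = 273.
t* = t_{0.025, 273} = 1.968692.
Margin = t* × SE = 1.968692 × 0.117 = 0.230337.
CI: 0.542 ± 0.230337 → (0.3117, 0.7723).
With 95% confidence, each one-unit increase in waist circumference is associated with a change of between 0.3117 and 0.7723 % in body fat percentage.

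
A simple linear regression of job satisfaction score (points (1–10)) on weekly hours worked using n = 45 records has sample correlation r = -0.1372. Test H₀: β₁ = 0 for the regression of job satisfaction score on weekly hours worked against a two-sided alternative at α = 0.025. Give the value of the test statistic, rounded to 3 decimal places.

t = -0.908

t = r·√(n − 2)/√(1 − r²) = -0.1372·√43/√0.981176 = -0.908.
df = n − 2 = 43.
Two-sided p ≈ 0.3688, which is ≥ 0.025, so fail to reject H₀.
The data do not give significant evidence of a linear association between weekly hours worked and job satisfaction score.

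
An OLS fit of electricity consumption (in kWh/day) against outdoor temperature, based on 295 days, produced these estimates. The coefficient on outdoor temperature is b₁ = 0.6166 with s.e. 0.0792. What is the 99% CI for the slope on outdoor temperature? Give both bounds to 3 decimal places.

(0.411, 0.822)

df = n − 2 = 295 − 2 = 293.
t* = t_{0.005, 293} = 2.592713.
Margin = t* × SE = 2.592713 × 0.0792 = 0.20534.
CI: 0.6166 ± 0.20534 → (0.411, 0.822).
With 99% confidence, each one-unit increase in outdoor temperature is associated with a change of between 0.411 and 0.822 kWh/day in electricity consumption.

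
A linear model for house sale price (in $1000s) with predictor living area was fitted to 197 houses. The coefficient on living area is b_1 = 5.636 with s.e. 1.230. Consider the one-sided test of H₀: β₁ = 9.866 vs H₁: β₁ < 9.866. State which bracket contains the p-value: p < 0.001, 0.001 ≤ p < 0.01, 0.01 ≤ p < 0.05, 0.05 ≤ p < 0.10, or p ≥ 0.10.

p < 0.001

t = (5.636 − 9.866) / 1.230 = -3.439.
df = n − 2 = 197 − 2 = 195.
One-sided p = P(T_{195} < t) ≈ 0.0004.
So p < 0.001.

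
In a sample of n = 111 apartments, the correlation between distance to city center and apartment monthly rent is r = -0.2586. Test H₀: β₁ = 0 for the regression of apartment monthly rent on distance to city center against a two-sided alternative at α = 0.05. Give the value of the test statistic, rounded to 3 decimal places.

t = -2.795

t = r·√(n − 2)/√(1 − r²) = -0.2586·√109/√0.933126 = -2.795.
df = n − 2 = 109.
Two-sided p ≈ 0.0061, which is < 0.05, so reject H₀.
There is evidence of a linear association between distance to city center and apartment monthly rent.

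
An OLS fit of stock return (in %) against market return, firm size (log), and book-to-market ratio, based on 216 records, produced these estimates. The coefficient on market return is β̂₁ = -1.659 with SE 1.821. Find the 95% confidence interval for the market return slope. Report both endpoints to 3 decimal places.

(-5.249, 1.931)

df = n − k − 1 = 216 − 3 − 1 = 212.
t* = t_{0.025, 212} = 1.971217.
Margin = t* × SE = 1.971217 × 1.821 = 3.58959.
CI: -1.659 ± 3.58959 → (-5.249, 1.931).
With 95% confidence, each one-unit increase in market return is associated with a change of between -5.249 and 1.931 % in stock return, holding the other predictors fixed.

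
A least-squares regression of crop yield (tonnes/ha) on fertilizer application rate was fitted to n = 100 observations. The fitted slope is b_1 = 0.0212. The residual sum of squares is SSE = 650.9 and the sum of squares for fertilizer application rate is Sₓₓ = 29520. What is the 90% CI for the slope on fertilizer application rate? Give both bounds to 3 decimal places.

MSE = SSE/(n − 2) = 650.9/98 = 6.64184.
SE(b_1) = √(MSE/Sₓₓ) = √(6.64184/29520) = 0.0149998.
df = n − 2 = 98.
t* = t_{0.05, 98} = 1.660551.
Margin = t* × SE = 1.660551 × 0.0149998 = 0.02491.
CI: 0.0212 ± 0.02491 → (-0.004, 0.046).
With 90% confidence, each one-unit increase in fertilizer application rate is associated with a change of between -0.004 and 0.046 tonnes/ha in crop yield.

(-0.004, 0.046)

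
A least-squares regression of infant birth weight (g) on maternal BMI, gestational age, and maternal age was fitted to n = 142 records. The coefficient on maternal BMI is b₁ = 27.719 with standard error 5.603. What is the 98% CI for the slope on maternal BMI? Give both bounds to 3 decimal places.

df = n − k − 1 = 142 − 3 − 1 = 138.
t* = t_{0.01, 138} = 2.353673.
Margin = t* × SE = 2.353673 × 5.603 = 13.18763.
CI: 27.719 ± 13.18763 → (14.531, 40.907).
With 98% confidence, each one-unit increase in maternal BMI is associated with a change of between 14.531 and 40.907 g in infant birth weight, holding the other predictors fixed.

(14.531, 40.907)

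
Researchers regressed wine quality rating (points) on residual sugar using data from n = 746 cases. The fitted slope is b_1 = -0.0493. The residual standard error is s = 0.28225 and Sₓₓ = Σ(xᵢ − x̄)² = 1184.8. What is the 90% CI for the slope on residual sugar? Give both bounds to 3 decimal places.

SE(b_1) = s/√Sₓₓ = 0.28225/√1184.8 = 0.00819995.
df = n − 2 = 744.
t* = t_{0.05, 744} = 1.646904.
Margin = t* × SE = 1.646904 × 0.00819995 = 0.01350.
CI: -0.0493 ± 0.01350 → (-0.063, -0.036).
With 90% confidence, each one-unit increase in residual sugar is associated with a change of between -0.063 and -0.036 points in wine quality rating.

(-0.063, -0.036)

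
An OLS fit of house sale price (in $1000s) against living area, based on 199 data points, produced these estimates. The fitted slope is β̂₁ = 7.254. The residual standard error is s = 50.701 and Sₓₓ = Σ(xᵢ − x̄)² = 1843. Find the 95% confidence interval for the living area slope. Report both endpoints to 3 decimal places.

(4.925, 9.583)

SE(β̂₁) = s/√Sₓₓ = 50.701/√1843 = 1.18101.
df = n − 2 = 197.
t* = t_{0.025, 197} = 1.972079.
Margin = t* × SE = 1.972079 × 1.18101 = 2.32905.
CI: 7.254 ± 2.32905 → (4.925, 9.583).
With 95% confidence, each one-unit increase in living area is associated with a change of between 4.925 and 9.583 $1000s in house sale price.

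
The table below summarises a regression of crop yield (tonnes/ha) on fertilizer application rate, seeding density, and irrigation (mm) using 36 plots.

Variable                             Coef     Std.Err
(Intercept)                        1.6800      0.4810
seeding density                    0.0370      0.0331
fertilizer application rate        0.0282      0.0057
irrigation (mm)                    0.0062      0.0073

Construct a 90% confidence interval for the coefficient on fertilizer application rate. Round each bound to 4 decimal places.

(0.0185, 0.0379)

Read off: b = 0.0282, SE = 0.0057 for fertilizer application rate.
df = n − k − 1 = 36 − 3 − 1 = 32.
t* = t_{0.05, 32} = 1.693889.
Margin = t* × SE = 1.693889 × 0.0057 = 0.009655.
CI: 0.0282 ± 0.009655 → (0.0185, 0.0379).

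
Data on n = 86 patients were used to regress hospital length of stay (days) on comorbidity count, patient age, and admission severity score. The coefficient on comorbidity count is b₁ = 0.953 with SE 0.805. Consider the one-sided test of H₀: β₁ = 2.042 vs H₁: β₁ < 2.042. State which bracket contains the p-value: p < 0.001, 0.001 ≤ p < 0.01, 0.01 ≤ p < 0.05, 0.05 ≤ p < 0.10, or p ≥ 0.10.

0.05 ≤ p < 0.10

t = (0.953 − 2.042) / 0.805 = -1.353.
df = n − k − 1 = 86 − 3 − 1 = 82.
One-sided p = P(T_{82} < t) ≈ 0.0899.
So 0.05 ≤ p < 0.10.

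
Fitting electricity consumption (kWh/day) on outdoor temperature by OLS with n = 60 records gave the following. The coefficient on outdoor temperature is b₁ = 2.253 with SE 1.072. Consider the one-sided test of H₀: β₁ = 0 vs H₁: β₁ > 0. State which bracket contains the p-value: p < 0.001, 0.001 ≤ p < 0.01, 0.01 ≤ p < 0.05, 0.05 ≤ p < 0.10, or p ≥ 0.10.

t = 2.253 / 1.072 = 2.102.
df = n − 2 = 60 − 2 = 58.
One-sided p = P(T_{58} > t) ≈ 0.0200.
So 0.01 ≤ p < 0.05.

0.01 ≤ p < 0.05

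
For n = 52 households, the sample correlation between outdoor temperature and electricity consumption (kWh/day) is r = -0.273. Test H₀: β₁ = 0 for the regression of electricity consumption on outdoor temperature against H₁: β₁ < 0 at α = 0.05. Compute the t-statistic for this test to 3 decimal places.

t = -2.007

t = r·√(n − 2)/√(1 − r²) = -0.273·√50/√0.925471 = -2.007.
df = n − 2 = 50.
One-sided p ≈ 0.0251, which is < 0.05, so reject H₀.
There is evidence of a linear association between outdoor temperature and electricity consumption.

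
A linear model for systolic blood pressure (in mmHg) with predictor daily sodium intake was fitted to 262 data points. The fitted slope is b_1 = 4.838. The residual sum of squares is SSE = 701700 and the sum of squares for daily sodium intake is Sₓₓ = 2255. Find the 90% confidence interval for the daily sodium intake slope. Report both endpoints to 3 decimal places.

(3.032, 6.644)

MSE = SSE/(n − 2) = 701700/260 = 2698.85.
SE(b_1) = √(MSE/Sₓₓ) = √(2698.85/2255) = 1.094.
df = n − 2 = 260.
t* = t_{0.05, 260} = 1.650735.
Margin = t* × SE = 1.650735 × 1.094 = 1.80590.
CI: 4.838 ± 1.80590 → (3.032, 6.644).
With 90% confidence, each one-unit increase in daily sodium intake is associated with a change of between 3.032 and 6.644 mmHg in systolic blood pressure.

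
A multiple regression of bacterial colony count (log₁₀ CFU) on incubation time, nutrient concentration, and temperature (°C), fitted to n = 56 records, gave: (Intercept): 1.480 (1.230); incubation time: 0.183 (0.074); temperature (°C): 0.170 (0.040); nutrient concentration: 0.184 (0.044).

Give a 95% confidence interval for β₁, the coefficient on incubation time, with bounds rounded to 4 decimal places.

(0.0345, 0.3315)

Read off: b = 0.183, SE = 0.074 for incubation time.
df = n − k − 1 = 56 − 3 − 1 = 52.
t* = t_{0.025, 52} = 2.006647.
Margin = t* × SE = 2.006647 × 0.074 = 0.148492.
CI: 0.183 ± 0.148492 → (0.0345, 0.3315).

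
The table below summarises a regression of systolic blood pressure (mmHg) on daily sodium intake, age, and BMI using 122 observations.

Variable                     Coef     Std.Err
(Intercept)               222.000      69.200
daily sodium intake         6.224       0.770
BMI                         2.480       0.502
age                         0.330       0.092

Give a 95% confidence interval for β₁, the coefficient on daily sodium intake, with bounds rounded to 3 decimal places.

Read off: b = 6.224, SE = 0.770 for daily sodium intake.
df = n − k − 1 = 122 − 3 − 1 = 118.
t* = t_{0.025, 118} = 1.980272.
Margin = t* × SE = 1.980272 × 0.770 = 1.52481.
CI: 6.224 ± 1.52481 → (4.699, 7.749).

(4.699, 7.749)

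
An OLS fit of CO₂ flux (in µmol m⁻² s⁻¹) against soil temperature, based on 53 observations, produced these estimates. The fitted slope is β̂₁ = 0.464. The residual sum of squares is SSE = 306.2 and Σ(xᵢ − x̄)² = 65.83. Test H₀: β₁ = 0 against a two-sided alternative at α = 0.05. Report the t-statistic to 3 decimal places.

t = 1.536

MSE = SSE/(n − 2) = 306.2/51 = 6.00392.
SE(β̂₁) = √(MSE/Sₓₓ) = √(6.00392/65.83) = 0.301999.
t = 0.464 / 0.301999 = 1.536.
df = n − 2 = 51.
Two-sided p ≈ 0.1306, which is ≥ 0.05, so fail to reject H₀.
The data do not give significant evidence of an association between soil temperature and CO₂ flux.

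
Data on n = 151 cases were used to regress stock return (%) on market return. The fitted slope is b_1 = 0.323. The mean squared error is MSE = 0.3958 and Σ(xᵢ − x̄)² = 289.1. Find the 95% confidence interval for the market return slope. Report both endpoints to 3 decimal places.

SE(b_1) = √(MSE/Sₓₓ) = √(0.3958/289.1) = 0.037001.
df = n − 2 = 149.
t* = t_{0.025, 149} = 1.976013.
Margin = t* × SE = 1.976013 × 0.037001 = 0.07311.
CI: 0.323 ± 0.07311 → (0.250, 0.396).
With 95% confidence, each one-unit increase in market return is associated with a change of between 0.250 and 0.396 % in stock return.

(0.250, 0.396)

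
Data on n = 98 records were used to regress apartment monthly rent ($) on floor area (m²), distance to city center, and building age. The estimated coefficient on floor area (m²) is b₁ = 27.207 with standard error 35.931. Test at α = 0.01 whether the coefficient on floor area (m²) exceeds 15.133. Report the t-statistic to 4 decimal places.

H₀: β₁ = 15.133 vs H₁: β₁ > 15.133.
t = (b₁ − β₁⁰)/SE = (27.207 − 15.133) / 35.931 = 0.3360.
df = n − k − 1 = 98 − 3 − 1 = 94.
One-sided p ≈ 0.3688, which is ≥ 0.01, so fail to reject H₀.
The data do not give significant evidence that the true slope on floor area (m²) exceeds 15.133 $ per unit, holding the other predictors fixed.

t = 0.3360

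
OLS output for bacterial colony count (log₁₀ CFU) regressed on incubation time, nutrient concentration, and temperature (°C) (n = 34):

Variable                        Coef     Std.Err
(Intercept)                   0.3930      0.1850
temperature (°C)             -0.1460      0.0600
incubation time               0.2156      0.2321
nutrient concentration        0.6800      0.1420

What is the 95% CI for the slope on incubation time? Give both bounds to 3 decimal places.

Read off: b = 0.2156, SE = 0.2321 for incubation time.
df = n − k − 1 = 34 − 3 − 1 = 30.
t* = t_{0.025, 30} = 2.042272.
Margin = t* × SE = 2.042272 × 0.2321 = 0.47401.
CI: 0.2156 ± 0.47401 → (-0.258, 0.690).

(-0.258, 0.690)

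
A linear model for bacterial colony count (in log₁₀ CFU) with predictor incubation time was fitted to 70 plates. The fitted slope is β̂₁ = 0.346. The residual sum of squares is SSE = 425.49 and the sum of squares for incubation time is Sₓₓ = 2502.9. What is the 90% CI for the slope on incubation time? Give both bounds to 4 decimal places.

MSE = SSE/(n − 2) = 425.49/68 = 6.25721.
SE(β̂₁) = √(MSE/Sₓₓ) = √(6.25721/2502.9) = 0.0499998.
df = n − 2 = 68.
t* = t_{0.05, 68} = 1.667572.
Margin = t* × SE = 1.667572 × 0.0499998 = 0.083378.
CI: 0.346 ± 0.083378 → (0.2626, 0.4294).
With 90% confidence, each one-unit increase in incubation time is associated with a change of between 0.2626 and 0.4294 log₁₀ CFU in bacterial colony count.

(0.2626, 0.4294)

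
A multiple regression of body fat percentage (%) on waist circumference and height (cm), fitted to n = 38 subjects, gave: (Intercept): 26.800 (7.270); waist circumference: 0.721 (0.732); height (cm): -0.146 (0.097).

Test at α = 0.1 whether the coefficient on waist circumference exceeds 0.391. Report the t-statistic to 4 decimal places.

Read off: b = 0.721, SE = 0.732 for waist circumference.
H₀: β₁ = 0.391 vs H₁: β₁ > 0.391.
t = (0.721 − 0.391) / 0.732 = 0.4508.
df = n − k − 1 = 38 − 2 − 1 = 35.
One-sided p ≈ 0.3275, which is ≥ 0.1, so fail to reject H₀.
The data do not give significant evidence that the true slope on waist circumference exceeds 0.391 % per unit, holding the other predictors fixed.

t = 0.4508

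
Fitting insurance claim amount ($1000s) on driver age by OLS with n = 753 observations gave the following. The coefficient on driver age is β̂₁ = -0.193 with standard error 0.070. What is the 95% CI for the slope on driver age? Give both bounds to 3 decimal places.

df = n − 2 = 753 − 2 = 751.
t* = t_{0.025, 751} = 1.963128.
Margin = t* × SE = 1.963128 × 0.070 = 0.13742.
CI: -0.193 ± 0.13742 → (-0.330, -0.056).
With 95% confidence, each one-unit increase in driver age is associated with a change of between -0.330 and -0.056 $1000s in insurance claim amount.

(-0.330, -0.056)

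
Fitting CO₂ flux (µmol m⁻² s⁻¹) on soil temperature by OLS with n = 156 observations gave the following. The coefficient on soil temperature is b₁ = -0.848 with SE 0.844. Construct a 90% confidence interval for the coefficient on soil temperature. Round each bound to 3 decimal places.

(-2.245, 0.549)

df = n − 2 = 156 − 2 = 154.
t* = t_{0.05, 154} = 1.654808.
Margin = t* × SE = 1.654808 × 0.844 = 1.39666.
CI: -0.848 ± 1.39666 → (-2.245, 0.549).
With 90% confidence, each one-unit increase in soil temperature is associated with a change of between -2.245 and 0.549 µmol m⁻² s⁻¹ in CO₂ flux.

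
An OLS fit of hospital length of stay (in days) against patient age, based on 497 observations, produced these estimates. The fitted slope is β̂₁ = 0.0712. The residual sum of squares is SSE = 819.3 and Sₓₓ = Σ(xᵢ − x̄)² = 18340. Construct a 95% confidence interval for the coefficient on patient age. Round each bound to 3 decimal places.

MSE = SSE/(n − 2) = 819.3/495 = 1.65515.
SE(β̂₁) = √(MSE/Sₓₓ) = √(1.65515/18340) = 0.0094999.
df = n − 2 = 495.
t* = t_{0.025, 495} = 1.964768.
Margin = t* × SE = 1.964768 × 0.0094999 = 0.01867.
CI: 0.0712 ± 0.01867 → (0.053, 0.090).
With 95% confidence, each one-unit increase in patient age is associated with a change of between 0.053 and 0.090 days in hospital length of stay.

(0.053, 0.090)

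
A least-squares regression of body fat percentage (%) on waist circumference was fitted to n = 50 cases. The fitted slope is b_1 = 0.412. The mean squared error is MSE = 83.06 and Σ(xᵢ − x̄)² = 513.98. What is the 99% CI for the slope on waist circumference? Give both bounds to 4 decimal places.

(-0.6662, 1.4902)

SE(b_1) = √(MSE/Sₓₓ) = √(83.06/513.98) = 0.401997.
df = n − 2 = 48.
t* = t_{0.005, 48} = 2.682204.
Margin = t* × SE = 2.682204 × 0.401997 = 1.078238.
CI: 0.412 ± 1.078238 → (-0.6662, 1.4902).
With 99% confidence, each one-unit increase in waist circumference is associated with a change of between -0.6662 and 1.4902 % in body fat percentage.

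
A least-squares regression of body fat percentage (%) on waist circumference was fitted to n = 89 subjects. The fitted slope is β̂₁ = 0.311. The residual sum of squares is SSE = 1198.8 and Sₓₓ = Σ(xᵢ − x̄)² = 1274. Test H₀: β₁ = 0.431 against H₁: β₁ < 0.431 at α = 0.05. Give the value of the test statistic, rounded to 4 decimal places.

t = -1.1539

MSE = SSE/(n − 2) = 1198.8/87 = 13.7793.
SE(β̂₁) = √(MSE/Sₓₓ) = √(13.7793/1274) = 0.103999.
t = (0.311 − 0.431) / 0.103999 = -1.1539.
df = n − 2 = 87.
One-sided p ≈ 0.1259, which is ≥ 0.05, so fail to reject H₀.
The data do not give significant evidence that the true slope on waist circumference is below 0.431 % per unit.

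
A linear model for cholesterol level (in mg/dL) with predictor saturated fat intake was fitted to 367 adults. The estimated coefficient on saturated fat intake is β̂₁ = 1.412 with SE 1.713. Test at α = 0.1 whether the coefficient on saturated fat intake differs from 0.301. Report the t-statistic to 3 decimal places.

H₀: β₁ = 0.301 vs H₁: β₁ ≠ 0.301.
t = (β̂₁ − β₁⁰)/SE = (1.412 − 0.301) / 1.713 = 0.649.
df = n − 2 = 367 − 2 = 365.
Two-sided p ≈ 0.5170, which is ≥ 0.1, so fail to reject H₀.
The data are consistent with a true slope of 0.301 mg/dL per unit of saturated fat intake.

t = 0.649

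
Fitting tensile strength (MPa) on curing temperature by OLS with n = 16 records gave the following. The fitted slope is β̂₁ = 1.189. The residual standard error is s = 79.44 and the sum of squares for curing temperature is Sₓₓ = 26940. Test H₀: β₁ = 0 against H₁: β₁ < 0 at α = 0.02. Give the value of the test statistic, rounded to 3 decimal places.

t = 2.457

SE(β̂₁) = s/√Sₓₓ = 79.44/√26940 = 0.483995.
t = 1.189 / 0.483995 = 2.457.
df = n − 2 = 14.
One-sided p ≈ 0.9862, which is ≥ 0.02, so fail to reject H₀.
The data do not give significant evidence that the true slope on curing temperature is negative.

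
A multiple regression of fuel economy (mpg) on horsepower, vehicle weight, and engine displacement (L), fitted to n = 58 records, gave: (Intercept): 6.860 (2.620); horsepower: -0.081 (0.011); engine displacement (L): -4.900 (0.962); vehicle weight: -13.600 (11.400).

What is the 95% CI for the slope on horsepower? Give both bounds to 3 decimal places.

(-0.103, -0.059)

Read off: b = -0.081, SE = 0.011 for horsepower.
df = n − k − 1 = 58 − 3 − 1 = 54.
t* = t_{0.025, 54} = 2.004879.
Margin = t* × SE = 2.004879 × 0.011 = 0.02205.
CI: -0.081 ± 0.02205 → (-0.103, -0.059).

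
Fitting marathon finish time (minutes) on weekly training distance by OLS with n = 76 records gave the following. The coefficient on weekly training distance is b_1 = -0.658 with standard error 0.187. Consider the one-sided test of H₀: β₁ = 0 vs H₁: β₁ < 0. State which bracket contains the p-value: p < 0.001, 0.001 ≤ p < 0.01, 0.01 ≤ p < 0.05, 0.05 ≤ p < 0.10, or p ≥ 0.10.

p < 0.001

t = -0.658 / 0.187 = -3.519.
df = n − 2 = 76 − 2 = 74.
One-sided p = P(T_{74} < t) ≈ 0.0004.
So p < 0.001.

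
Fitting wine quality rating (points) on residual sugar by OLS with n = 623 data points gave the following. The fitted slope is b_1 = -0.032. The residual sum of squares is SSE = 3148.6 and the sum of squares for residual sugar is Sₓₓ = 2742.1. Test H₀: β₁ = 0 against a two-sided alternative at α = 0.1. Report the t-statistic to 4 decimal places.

MSE = SSE/(n − 2) = 3148.6/621 = 5.07021.
SE(b_1) = √(MSE/Sₓₓ) = √(5.07021/2742.1) = 0.0430003.
t = -0.032 / 0.0430003 = -0.7442.
df = n − 2 = 621.
Two-sided p ≈ 0.4570, which is ≥ 0.1, so fail to reject H₀.
The data do not give significant evidence of an association between residual sugar and wine quality rating.

t = -0.7442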